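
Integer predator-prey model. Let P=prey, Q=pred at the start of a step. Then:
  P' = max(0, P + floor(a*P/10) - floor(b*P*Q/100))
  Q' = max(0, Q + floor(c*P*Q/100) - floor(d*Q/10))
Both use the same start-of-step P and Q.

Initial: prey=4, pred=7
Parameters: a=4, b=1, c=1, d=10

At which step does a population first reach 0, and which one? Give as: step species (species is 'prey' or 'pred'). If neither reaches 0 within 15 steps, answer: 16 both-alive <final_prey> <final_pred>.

Answer: 1 pred

Derivation:
Step 1: prey: 4+1-0=5; pred: 7+0-7=0
First extinction: pred at step 1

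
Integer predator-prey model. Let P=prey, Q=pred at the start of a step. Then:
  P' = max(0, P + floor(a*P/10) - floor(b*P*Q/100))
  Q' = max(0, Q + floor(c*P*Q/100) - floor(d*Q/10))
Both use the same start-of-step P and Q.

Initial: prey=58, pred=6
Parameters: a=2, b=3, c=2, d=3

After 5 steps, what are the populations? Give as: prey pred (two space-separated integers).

Step 1: prey: 58+11-10=59; pred: 6+6-1=11
Step 2: prey: 59+11-19=51; pred: 11+12-3=20
Step 3: prey: 51+10-30=31; pred: 20+20-6=34
Step 4: prey: 31+6-31=6; pred: 34+21-10=45
Step 5: prey: 6+1-8=0; pred: 45+5-13=37

Answer: 0 37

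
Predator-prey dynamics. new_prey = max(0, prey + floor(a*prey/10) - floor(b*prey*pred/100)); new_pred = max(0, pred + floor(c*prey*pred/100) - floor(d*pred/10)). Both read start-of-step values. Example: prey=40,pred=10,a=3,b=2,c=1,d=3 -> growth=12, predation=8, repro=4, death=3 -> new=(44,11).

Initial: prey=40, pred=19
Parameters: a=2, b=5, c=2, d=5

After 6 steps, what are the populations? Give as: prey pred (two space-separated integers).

Answer: 0 2

Derivation:
Step 1: prey: 40+8-38=10; pred: 19+15-9=25
Step 2: prey: 10+2-12=0; pred: 25+5-12=18
Step 3: prey: 0+0-0=0; pred: 18+0-9=9
Step 4: prey: 0+0-0=0; pred: 9+0-4=5
Step 5: prey: 0+0-0=0; pred: 5+0-2=3
Step 6: prey: 0+0-0=0; pred: 3+0-1=2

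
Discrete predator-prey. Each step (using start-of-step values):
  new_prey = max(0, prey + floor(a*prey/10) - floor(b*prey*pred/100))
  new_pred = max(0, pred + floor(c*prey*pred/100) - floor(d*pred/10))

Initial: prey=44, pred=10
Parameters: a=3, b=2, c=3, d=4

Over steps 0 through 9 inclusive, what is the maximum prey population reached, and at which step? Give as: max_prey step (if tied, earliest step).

Answer: 49 1

Derivation:
Step 1: prey: 44+13-8=49; pred: 10+13-4=19
Step 2: prey: 49+14-18=45; pred: 19+27-7=39
Step 3: prey: 45+13-35=23; pred: 39+52-15=76
Step 4: prey: 23+6-34=0; pred: 76+52-30=98
Step 5: prey: 0+0-0=0; pred: 98+0-39=59
Step 6: prey: 0+0-0=0; pred: 59+0-23=36
Step 7: prey: 0+0-0=0; pred: 36+0-14=22
Step 8: prey: 0+0-0=0; pred: 22+0-8=14
Step 9: prey: 0+0-0=0; pred: 14+0-5=9
Max prey = 49 at step 1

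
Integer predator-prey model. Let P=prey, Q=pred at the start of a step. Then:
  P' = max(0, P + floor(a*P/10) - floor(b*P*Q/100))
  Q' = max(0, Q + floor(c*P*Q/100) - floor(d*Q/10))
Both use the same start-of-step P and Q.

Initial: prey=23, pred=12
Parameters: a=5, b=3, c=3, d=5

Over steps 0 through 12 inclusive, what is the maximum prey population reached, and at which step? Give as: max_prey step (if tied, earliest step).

Step 1: prey: 23+11-8=26; pred: 12+8-6=14
Step 2: prey: 26+13-10=29; pred: 14+10-7=17
Step 3: prey: 29+14-14=29; pred: 17+14-8=23
Step 4: prey: 29+14-20=23; pred: 23+20-11=32
Step 5: prey: 23+11-22=12; pred: 32+22-16=38
Step 6: prey: 12+6-13=5; pred: 38+13-19=32
Step 7: prey: 5+2-4=3; pred: 32+4-16=20
Step 8: prey: 3+1-1=3; pred: 20+1-10=11
Step 9: prey: 3+1-0=4; pred: 11+0-5=6
Step 10: prey: 4+2-0=6; pred: 6+0-3=3
Step 11: prey: 6+3-0=9; pred: 3+0-1=2
Step 12: prey: 9+4-0=13; pred: 2+0-1=1
Max prey = 29 at step 2

Answer: 29 2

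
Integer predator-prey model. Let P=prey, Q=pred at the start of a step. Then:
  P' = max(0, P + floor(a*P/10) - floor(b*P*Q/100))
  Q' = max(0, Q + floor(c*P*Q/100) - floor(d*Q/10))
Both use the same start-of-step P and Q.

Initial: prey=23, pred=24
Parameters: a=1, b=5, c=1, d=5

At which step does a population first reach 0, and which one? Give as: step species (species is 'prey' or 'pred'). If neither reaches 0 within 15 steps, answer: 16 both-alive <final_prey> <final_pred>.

Step 1: prey: 23+2-27=0; pred: 24+5-12=17
First extinction: prey at step 1

Answer: 1 prey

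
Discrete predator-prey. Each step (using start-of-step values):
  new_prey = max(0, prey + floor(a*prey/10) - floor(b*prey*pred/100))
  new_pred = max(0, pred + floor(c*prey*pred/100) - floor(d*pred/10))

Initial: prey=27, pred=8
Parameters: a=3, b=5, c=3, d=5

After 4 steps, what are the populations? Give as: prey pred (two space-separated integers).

Answer: 9 12

Derivation:
Step 1: prey: 27+8-10=25; pred: 8+6-4=10
Step 2: prey: 25+7-12=20; pred: 10+7-5=12
Step 3: prey: 20+6-12=14; pred: 12+7-6=13
Step 4: prey: 14+4-9=9; pred: 13+5-6=12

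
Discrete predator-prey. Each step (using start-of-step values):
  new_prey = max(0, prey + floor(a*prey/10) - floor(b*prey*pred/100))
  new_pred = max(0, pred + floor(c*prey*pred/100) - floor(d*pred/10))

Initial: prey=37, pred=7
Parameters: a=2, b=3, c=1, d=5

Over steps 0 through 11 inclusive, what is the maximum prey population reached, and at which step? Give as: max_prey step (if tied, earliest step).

Answer: 87 11

Derivation:
Step 1: prey: 37+7-7=37; pred: 7+2-3=6
Step 2: prey: 37+7-6=38; pred: 6+2-3=5
Step 3: prey: 38+7-5=40; pred: 5+1-2=4
Step 4: prey: 40+8-4=44; pred: 4+1-2=3
Step 5: prey: 44+8-3=49; pred: 3+1-1=3
Step 6: prey: 49+9-4=54; pred: 3+1-1=3
Step 7: prey: 54+10-4=60; pred: 3+1-1=3
Step 8: prey: 60+12-5=67; pred: 3+1-1=3
Step 9: prey: 67+13-6=74; pred: 3+2-1=4
Step 10: prey: 74+14-8=80; pred: 4+2-2=4
Step 11: prey: 80+16-9=87; pred: 4+3-2=5
Max prey = 87 at step 11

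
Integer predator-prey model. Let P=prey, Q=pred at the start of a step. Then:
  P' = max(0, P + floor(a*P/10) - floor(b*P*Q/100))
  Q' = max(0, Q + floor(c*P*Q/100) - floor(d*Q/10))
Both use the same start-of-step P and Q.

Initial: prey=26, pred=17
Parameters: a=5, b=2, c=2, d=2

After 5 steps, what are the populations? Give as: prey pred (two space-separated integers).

Answer: 4 71

Derivation:
Step 1: prey: 26+13-8=31; pred: 17+8-3=22
Step 2: prey: 31+15-13=33; pred: 22+13-4=31
Step 3: prey: 33+16-20=29; pred: 31+20-6=45
Step 4: prey: 29+14-26=17; pred: 45+26-9=62
Step 5: prey: 17+8-21=4; pred: 62+21-12=71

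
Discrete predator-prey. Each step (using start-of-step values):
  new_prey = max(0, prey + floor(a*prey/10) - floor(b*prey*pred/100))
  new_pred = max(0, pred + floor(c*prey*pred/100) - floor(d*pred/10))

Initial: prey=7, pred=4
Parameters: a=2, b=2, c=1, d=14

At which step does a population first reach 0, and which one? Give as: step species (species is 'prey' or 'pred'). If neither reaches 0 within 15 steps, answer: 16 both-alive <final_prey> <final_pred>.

Step 1: prey: 7+1-0=8; pred: 4+0-5=0
First extinction: pred at step 1

Answer: 1 pred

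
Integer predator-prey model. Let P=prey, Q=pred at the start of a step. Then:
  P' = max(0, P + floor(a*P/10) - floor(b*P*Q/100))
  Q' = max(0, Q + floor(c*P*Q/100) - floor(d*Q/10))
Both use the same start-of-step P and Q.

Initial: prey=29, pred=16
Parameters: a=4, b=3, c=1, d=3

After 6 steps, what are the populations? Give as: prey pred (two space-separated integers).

Step 1: prey: 29+11-13=27; pred: 16+4-4=16
Step 2: prey: 27+10-12=25; pred: 16+4-4=16
Step 3: prey: 25+10-12=23; pred: 16+4-4=16
Step 4: prey: 23+9-11=21; pred: 16+3-4=15
Step 5: prey: 21+8-9=20; pred: 15+3-4=14
Step 6: prey: 20+8-8=20; pred: 14+2-4=12

Answer: 20 12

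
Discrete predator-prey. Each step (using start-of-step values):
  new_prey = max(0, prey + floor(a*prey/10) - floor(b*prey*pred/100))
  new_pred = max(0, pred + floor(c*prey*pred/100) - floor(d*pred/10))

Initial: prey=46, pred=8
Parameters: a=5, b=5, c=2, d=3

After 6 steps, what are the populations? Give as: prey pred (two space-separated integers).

Step 1: prey: 46+23-18=51; pred: 8+7-2=13
Step 2: prey: 51+25-33=43; pred: 13+13-3=23
Step 3: prey: 43+21-49=15; pred: 23+19-6=36
Step 4: prey: 15+7-27=0; pred: 36+10-10=36
Step 5: prey: 0+0-0=0; pred: 36+0-10=26
Step 6: prey: 0+0-0=0; pred: 26+0-7=19

Answer: 0 19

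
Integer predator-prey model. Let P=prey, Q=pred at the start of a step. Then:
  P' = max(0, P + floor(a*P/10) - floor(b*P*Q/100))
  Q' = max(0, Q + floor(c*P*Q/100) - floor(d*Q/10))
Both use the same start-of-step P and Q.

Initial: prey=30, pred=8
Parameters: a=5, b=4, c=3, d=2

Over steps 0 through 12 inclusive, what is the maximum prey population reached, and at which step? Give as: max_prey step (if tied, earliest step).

Step 1: prey: 30+15-9=36; pred: 8+7-1=14
Step 2: prey: 36+18-20=34; pred: 14+15-2=27
Step 3: prey: 34+17-36=15; pred: 27+27-5=49
Step 4: prey: 15+7-29=0; pred: 49+22-9=62
Step 5: prey: 0+0-0=0; pred: 62+0-12=50
Step 6: prey: 0+0-0=0; pred: 50+0-10=40
Step 7: prey: 0+0-0=0; pred: 40+0-8=32
Step 8: prey: 0+0-0=0; pred: 32+0-6=26
Step 9: prey: 0+0-0=0; pred: 26+0-5=21
Step 10: prey: 0+0-0=0; pred: 21+0-4=17
Step 11: prey: 0+0-0=0; pred: 17+0-3=14
Step 12: prey: 0+0-0=0; pred: 14+0-2=12
Max prey = 36 at step 1

Answer: 36 1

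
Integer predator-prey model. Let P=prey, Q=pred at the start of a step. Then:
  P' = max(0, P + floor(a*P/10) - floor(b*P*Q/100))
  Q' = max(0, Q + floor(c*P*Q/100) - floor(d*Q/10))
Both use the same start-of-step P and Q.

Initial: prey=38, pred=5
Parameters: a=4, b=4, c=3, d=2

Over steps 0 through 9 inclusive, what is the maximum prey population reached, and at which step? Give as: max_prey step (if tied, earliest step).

Step 1: prey: 38+15-7=46; pred: 5+5-1=9
Step 2: prey: 46+18-16=48; pred: 9+12-1=20
Step 3: prey: 48+19-38=29; pred: 20+28-4=44
Step 4: prey: 29+11-51=0; pred: 44+38-8=74
Step 5: prey: 0+0-0=0; pred: 74+0-14=60
Step 6: prey: 0+0-0=0; pred: 60+0-12=48
Step 7: prey: 0+0-0=0; pred: 48+0-9=39
Step 8: prey: 0+0-0=0; pred: 39+0-7=32
Step 9: prey: 0+0-0=0; pred: 32+0-6=26
Max prey = 48 at step 2

Answer: 48 2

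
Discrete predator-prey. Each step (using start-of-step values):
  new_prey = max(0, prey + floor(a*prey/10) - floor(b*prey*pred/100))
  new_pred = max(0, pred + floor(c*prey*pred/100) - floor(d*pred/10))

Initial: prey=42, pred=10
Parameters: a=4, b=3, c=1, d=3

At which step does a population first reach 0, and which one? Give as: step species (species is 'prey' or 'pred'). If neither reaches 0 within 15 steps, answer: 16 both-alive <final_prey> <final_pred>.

Step 1: prey: 42+16-12=46; pred: 10+4-3=11
Step 2: prey: 46+18-15=49; pred: 11+5-3=13
Step 3: prey: 49+19-19=49; pred: 13+6-3=16
Step 4: prey: 49+19-23=45; pred: 16+7-4=19
Step 5: prey: 45+18-25=38; pred: 19+8-5=22
Step 6: prey: 38+15-25=28; pred: 22+8-6=24
Step 7: prey: 28+11-20=19; pred: 24+6-7=23
Step 8: prey: 19+7-13=13; pred: 23+4-6=21
Step 9: prey: 13+5-8=10; pred: 21+2-6=17
Step 10: prey: 10+4-5=9; pred: 17+1-5=13
Step 11: prey: 9+3-3=9; pred: 13+1-3=11
Step 12: prey: 9+3-2=10; pred: 11+0-3=8
Step 13: prey: 10+4-2=12; pred: 8+0-2=6
Step 14: prey: 12+4-2=14; pred: 6+0-1=5
Step 15: prey: 14+5-2=17; pred: 5+0-1=4
No extinction within 15 steps

Answer: 16 both-alive 17 4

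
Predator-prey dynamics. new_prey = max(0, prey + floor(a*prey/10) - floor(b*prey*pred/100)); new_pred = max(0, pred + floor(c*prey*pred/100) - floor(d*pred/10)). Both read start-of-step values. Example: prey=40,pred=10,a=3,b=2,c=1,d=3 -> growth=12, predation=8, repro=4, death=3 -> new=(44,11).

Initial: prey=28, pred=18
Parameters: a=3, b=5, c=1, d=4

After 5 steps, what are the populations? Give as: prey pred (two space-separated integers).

Step 1: prey: 28+8-25=11; pred: 18+5-7=16
Step 2: prey: 11+3-8=6; pred: 16+1-6=11
Step 3: prey: 6+1-3=4; pred: 11+0-4=7
Step 4: prey: 4+1-1=4; pred: 7+0-2=5
Step 5: prey: 4+1-1=4; pred: 5+0-2=3

Answer: 4 3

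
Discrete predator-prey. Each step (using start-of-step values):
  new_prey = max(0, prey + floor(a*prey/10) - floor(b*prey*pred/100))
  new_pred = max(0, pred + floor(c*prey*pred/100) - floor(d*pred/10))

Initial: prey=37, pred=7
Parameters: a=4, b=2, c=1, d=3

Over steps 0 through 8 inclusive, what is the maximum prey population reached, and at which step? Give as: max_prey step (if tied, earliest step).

Answer: 96 5

Derivation:
Step 1: prey: 37+14-5=46; pred: 7+2-2=7
Step 2: prey: 46+18-6=58; pred: 7+3-2=8
Step 3: prey: 58+23-9=72; pred: 8+4-2=10
Step 4: prey: 72+28-14=86; pred: 10+7-3=14
Step 5: prey: 86+34-24=96; pred: 14+12-4=22
Step 6: prey: 96+38-42=92; pred: 22+21-6=37
Step 7: prey: 92+36-68=60; pred: 37+34-11=60
Step 8: prey: 60+24-72=12; pred: 60+36-18=78
Max prey = 96 at step 5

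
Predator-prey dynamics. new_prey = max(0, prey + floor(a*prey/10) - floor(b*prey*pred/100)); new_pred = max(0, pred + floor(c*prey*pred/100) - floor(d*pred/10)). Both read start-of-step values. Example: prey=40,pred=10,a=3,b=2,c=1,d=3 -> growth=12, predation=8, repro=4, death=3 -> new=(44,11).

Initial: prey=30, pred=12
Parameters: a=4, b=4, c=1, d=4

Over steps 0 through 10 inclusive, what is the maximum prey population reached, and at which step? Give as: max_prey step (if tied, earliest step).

Step 1: prey: 30+12-14=28; pred: 12+3-4=11
Step 2: prey: 28+11-12=27; pred: 11+3-4=10
Step 3: prey: 27+10-10=27; pred: 10+2-4=8
Step 4: prey: 27+10-8=29; pred: 8+2-3=7
Step 5: prey: 29+11-8=32; pred: 7+2-2=7
Step 6: prey: 32+12-8=36; pred: 7+2-2=7
Step 7: prey: 36+14-10=40; pred: 7+2-2=7
Step 8: prey: 40+16-11=45; pred: 7+2-2=7
Step 9: prey: 45+18-12=51; pred: 7+3-2=8
Step 10: prey: 51+20-16=55; pred: 8+4-3=9
Max prey = 55 at step 10

Answer: 55 10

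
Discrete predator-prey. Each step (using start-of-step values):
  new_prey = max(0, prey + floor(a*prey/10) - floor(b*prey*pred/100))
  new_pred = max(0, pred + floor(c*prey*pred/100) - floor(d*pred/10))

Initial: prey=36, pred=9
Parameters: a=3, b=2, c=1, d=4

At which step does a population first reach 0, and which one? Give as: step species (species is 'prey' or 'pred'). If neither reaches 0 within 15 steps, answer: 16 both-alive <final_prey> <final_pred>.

Step 1: prey: 36+10-6=40; pred: 9+3-3=9
Step 2: prey: 40+12-7=45; pred: 9+3-3=9
Step 3: prey: 45+13-8=50; pred: 9+4-3=10
Step 4: prey: 50+15-10=55; pred: 10+5-4=11
Step 5: prey: 55+16-12=59; pred: 11+6-4=13
Step 6: prey: 59+17-15=61; pred: 13+7-5=15
Step 7: prey: 61+18-18=61; pred: 15+9-6=18
Step 8: prey: 61+18-21=58; pred: 18+10-7=21
Step 9: prey: 58+17-24=51; pred: 21+12-8=25
Step 10: prey: 51+15-25=41; pred: 25+12-10=27
Step 11: prey: 41+12-22=31; pred: 27+11-10=28
Step 12: prey: 31+9-17=23; pred: 28+8-11=25
Step 13: prey: 23+6-11=18; pred: 25+5-10=20
Step 14: prey: 18+5-7=16; pred: 20+3-8=15
Step 15: prey: 16+4-4=16; pred: 15+2-6=11
No extinction within 15 steps

Answer: 16 both-alive 16 11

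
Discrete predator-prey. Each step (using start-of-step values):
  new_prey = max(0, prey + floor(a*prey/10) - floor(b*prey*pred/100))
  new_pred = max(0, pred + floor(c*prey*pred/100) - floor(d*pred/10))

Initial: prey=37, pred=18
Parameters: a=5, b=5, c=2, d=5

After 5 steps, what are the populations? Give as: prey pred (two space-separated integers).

Step 1: prey: 37+18-33=22; pred: 18+13-9=22
Step 2: prey: 22+11-24=9; pred: 22+9-11=20
Step 3: prey: 9+4-9=4; pred: 20+3-10=13
Step 4: prey: 4+2-2=4; pred: 13+1-6=8
Step 5: prey: 4+2-1=5; pred: 8+0-4=4

Answer: 5 4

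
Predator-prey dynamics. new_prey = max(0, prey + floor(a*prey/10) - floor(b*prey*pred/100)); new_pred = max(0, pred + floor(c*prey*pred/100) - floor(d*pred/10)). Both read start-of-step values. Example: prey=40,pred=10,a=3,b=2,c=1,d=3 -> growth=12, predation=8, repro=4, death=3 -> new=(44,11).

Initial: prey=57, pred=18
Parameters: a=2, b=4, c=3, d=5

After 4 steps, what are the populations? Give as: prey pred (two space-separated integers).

Answer: 0 13

Derivation:
Step 1: prey: 57+11-41=27; pred: 18+30-9=39
Step 2: prey: 27+5-42=0; pred: 39+31-19=51
Step 3: prey: 0+0-0=0; pred: 51+0-25=26
Step 4: prey: 0+0-0=0; pred: 26+0-13=13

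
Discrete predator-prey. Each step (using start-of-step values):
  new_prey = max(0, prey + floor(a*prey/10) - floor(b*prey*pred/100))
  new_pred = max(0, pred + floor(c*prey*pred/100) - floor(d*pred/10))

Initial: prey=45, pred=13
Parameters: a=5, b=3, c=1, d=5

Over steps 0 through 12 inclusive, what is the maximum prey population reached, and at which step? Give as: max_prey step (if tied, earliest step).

Answer: 85 6

Derivation:
Step 1: prey: 45+22-17=50; pred: 13+5-6=12
Step 2: prey: 50+25-18=57; pred: 12+6-6=12
Step 3: prey: 57+28-20=65; pred: 12+6-6=12
Step 4: prey: 65+32-23=74; pred: 12+7-6=13
Step 5: prey: 74+37-28=83; pred: 13+9-6=16
Step 6: prey: 83+41-39=85; pred: 16+13-8=21
Step 7: prey: 85+42-53=74; pred: 21+17-10=28
Step 8: prey: 74+37-62=49; pred: 28+20-14=34
Step 9: prey: 49+24-49=24; pred: 34+16-17=33
Step 10: prey: 24+12-23=13; pred: 33+7-16=24
Step 11: prey: 13+6-9=10; pred: 24+3-12=15
Step 12: prey: 10+5-4=11; pred: 15+1-7=9
Max prey = 85 at step 6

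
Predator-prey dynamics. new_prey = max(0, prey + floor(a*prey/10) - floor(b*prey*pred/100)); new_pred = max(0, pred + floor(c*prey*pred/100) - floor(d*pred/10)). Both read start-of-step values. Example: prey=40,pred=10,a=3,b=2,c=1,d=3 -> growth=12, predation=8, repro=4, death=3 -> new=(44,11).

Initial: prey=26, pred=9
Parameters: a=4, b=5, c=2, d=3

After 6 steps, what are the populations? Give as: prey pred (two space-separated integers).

Step 1: prey: 26+10-11=25; pred: 9+4-2=11
Step 2: prey: 25+10-13=22; pred: 11+5-3=13
Step 3: prey: 22+8-14=16; pred: 13+5-3=15
Step 4: prey: 16+6-12=10; pred: 15+4-4=15
Step 5: prey: 10+4-7=7; pred: 15+3-4=14
Step 6: prey: 7+2-4=5; pred: 14+1-4=11

Answer: 5 11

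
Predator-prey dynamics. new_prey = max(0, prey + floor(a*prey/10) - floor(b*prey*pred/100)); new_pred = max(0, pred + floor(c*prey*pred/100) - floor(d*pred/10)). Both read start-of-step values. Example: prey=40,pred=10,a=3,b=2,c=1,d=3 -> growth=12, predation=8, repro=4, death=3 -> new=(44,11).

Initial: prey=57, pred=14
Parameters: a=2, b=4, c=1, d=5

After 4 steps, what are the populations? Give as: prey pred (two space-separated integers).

Answer: 15 5

Derivation:
Step 1: prey: 57+11-31=37; pred: 14+7-7=14
Step 2: prey: 37+7-20=24; pred: 14+5-7=12
Step 3: prey: 24+4-11=17; pred: 12+2-6=8
Step 4: prey: 17+3-5=15; pred: 8+1-4=5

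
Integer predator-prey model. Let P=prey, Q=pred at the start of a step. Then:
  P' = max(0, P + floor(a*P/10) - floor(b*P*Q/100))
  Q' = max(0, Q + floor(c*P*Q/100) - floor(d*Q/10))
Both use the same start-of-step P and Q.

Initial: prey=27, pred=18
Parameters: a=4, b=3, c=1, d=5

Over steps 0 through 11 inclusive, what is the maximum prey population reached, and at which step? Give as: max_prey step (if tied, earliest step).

Step 1: prey: 27+10-14=23; pred: 18+4-9=13
Step 2: prey: 23+9-8=24; pred: 13+2-6=9
Step 3: prey: 24+9-6=27; pred: 9+2-4=7
Step 4: prey: 27+10-5=32; pred: 7+1-3=5
Step 5: prey: 32+12-4=40; pred: 5+1-2=4
Step 6: prey: 40+16-4=52; pred: 4+1-2=3
Step 7: prey: 52+20-4=68; pred: 3+1-1=3
Step 8: prey: 68+27-6=89; pred: 3+2-1=4
Step 9: prey: 89+35-10=114; pred: 4+3-2=5
Step 10: prey: 114+45-17=142; pred: 5+5-2=8
Step 11: prey: 142+56-34=164; pred: 8+11-4=15
Max prey = 164 at step 11

Answer: 164 11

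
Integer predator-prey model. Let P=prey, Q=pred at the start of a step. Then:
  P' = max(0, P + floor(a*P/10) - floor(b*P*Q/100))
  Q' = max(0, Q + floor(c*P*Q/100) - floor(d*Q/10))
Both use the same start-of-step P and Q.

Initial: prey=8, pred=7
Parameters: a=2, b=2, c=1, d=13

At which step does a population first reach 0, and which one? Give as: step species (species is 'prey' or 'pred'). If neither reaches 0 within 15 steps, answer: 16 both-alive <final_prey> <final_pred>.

Step 1: prey: 8+1-1=8; pred: 7+0-9=0
First extinction: pred at step 1

Answer: 1 pred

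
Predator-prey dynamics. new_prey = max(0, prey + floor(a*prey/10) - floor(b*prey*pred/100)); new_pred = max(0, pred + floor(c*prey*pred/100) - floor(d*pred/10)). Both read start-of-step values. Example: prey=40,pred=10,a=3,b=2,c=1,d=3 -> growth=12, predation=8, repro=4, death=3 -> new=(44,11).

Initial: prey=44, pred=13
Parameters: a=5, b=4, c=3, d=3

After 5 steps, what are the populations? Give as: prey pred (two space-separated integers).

Answer: 0 34

Derivation:
Step 1: prey: 44+22-22=44; pred: 13+17-3=27
Step 2: prey: 44+22-47=19; pred: 27+35-8=54
Step 3: prey: 19+9-41=0; pred: 54+30-16=68
Step 4: prey: 0+0-0=0; pred: 68+0-20=48
Step 5: prey: 0+0-0=0; pred: 48+0-14=34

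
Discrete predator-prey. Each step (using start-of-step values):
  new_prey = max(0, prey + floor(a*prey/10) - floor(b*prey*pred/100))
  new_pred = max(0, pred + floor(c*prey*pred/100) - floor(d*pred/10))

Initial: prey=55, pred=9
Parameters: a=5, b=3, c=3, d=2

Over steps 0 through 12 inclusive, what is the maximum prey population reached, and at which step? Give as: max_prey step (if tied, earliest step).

Answer: 68 1

Derivation:
Step 1: prey: 55+27-14=68; pred: 9+14-1=22
Step 2: prey: 68+34-44=58; pred: 22+44-4=62
Step 3: prey: 58+29-107=0; pred: 62+107-12=157
Step 4: prey: 0+0-0=0; pred: 157+0-31=126
Step 5: prey: 0+0-0=0; pred: 126+0-25=101
Step 6: prey: 0+0-0=0; pred: 101+0-20=81
Step 7: prey: 0+0-0=0; pred: 81+0-16=65
Step 8: prey: 0+0-0=0; pred: 65+0-13=52
Step 9: prey: 0+0-0=0; pred: 52+0-10=42
Step 10: prey: 0+0-0=0; pred: 42+0-8=34
Step 11: prey: 0+0-0=0; pred: 34+0-6=28
Step 12: prey: 0+0-0=0; pred: 28+0-5=23
Max prey = 68 at step 1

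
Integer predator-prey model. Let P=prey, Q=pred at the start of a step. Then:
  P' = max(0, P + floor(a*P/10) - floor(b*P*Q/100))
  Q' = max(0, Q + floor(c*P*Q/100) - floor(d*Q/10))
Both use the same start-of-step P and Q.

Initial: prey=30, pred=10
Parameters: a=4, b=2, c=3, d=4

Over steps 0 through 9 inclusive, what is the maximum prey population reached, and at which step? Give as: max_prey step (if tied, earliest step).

Step 1: prey: 30+12-6=36; pred: 10+9-4=15
Step 2: prey: 36+14-10=40; pred: 15+16-6=25
Step 3: prey: 40+16-20=36; pred: 25+30-10=45
Step 4: prey: 36+14-32=18; pred: 45+48-18=75
Step 5: prey: 18+7-27=0; pred: 75+40-30=85
Step 6: prey: 0+0-0=0; pred: 85+0-34=51
Step 7: prey: 0+0-0=0; pred: 51+0-20=31
Step 8: prey: 0+0-0=0; pred: 31+0-12=19
Step 9: prey: 0+0-0=0; pred: 19+0-7=12
Max prey = 40 at step 2

Answer: 40 2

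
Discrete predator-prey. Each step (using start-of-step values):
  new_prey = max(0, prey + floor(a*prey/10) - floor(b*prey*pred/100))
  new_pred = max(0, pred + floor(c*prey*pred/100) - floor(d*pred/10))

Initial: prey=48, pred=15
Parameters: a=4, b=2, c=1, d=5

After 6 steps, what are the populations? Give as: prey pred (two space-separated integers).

Answer: 72 26

Derivation:
Step 1: prey: 48+19-14=53; pred: 15+7-7=15
Step 2: prey: 53+21-15=59; pred: 15+7-7=15
Step 3: prey: 59+23-17=65; pred: 15+8-7=16
Step 4: prey: 65+26-20=71; pred: 16+10-8=18
Step 5: prey: 71+28-25=74; pred: 18+12-9=21
Step 6: prey: 74+29-31=72; pred: 21+15-10=26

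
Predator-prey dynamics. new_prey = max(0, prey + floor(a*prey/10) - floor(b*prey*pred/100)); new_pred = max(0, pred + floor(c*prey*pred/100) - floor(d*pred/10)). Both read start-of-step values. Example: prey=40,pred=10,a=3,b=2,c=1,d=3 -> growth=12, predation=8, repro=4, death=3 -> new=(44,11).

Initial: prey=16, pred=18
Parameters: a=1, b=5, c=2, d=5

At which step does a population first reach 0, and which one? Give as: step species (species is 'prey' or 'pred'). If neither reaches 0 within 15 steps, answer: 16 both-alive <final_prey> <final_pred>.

Step 1: prey: 16+1-14=3; pred: 18+5-9=14
Step 2: prey: 3+0-2=1; pred: 14+0-7=7
Step 3: prey: 1+0-0=1; pred: 7+0-3=4
Step 4: prey: 1+0-0=1; pred: 4+0-2=2
Step 5: prey: 1+0-0=1; pred: 2+0-1=1
Step 6: prey: 1+0-0=1; pred: 1+0-0=1
Steps 7-15: state stable at prey=1, pred=1 (no change)
No extinction within 15 steps

Answer: 16 both-alive 1 1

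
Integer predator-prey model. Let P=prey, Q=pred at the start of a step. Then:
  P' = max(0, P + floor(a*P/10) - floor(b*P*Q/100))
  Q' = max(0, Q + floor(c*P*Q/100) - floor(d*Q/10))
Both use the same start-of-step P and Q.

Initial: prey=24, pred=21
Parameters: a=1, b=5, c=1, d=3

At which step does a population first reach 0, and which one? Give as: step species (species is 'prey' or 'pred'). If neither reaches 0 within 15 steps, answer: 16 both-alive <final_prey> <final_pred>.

Answer: 2 prey

Derivation:
Step 1: prey: 24+2-25=1; pred: 21+5-6=20
Step 2: prey: 1+0-1=0; pred: 20+0-6=14
First extinction: prey at step 2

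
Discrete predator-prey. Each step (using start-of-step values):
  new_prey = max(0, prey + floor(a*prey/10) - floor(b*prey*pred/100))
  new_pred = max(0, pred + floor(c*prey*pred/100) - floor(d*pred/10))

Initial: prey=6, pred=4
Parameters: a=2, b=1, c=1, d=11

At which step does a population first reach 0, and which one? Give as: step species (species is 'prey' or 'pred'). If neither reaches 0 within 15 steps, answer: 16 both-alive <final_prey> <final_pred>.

Answer: 1 pred

Derivation:
Step 1: prey: 6+1-0=7; pred: 4+0-4=0
First extinction: pred at step 1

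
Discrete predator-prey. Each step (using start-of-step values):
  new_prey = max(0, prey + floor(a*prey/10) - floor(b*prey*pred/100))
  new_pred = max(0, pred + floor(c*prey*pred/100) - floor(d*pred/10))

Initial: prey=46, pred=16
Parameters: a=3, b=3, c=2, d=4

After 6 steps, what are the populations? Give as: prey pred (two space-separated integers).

Step 1: prey: 46+13-22=37; pred: 16+14-6=24
Step 2: prey: 37+11-26=22; pred: 24+17-9=32
Step 3: prey: 22+6-21=7; pred: 32+14-12=34
Step 4: prey: 7+2-7=2; pred: 34+4-13=25
Step 5: prey: 2+0-1=1; pred: 25+1-10=16
Step 6: prey: 1+0-0=1; pred: 16+0-6=10

Answer: 1 10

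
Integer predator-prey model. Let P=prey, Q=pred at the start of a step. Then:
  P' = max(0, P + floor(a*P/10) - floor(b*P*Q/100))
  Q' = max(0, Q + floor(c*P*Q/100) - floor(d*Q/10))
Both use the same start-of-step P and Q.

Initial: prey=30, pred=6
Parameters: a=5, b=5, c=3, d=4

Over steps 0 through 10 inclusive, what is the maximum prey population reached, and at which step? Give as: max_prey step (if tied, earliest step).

Step 1: prey: 30+15-9=36; pred: 6+5-2=9
Step 2: prey: 36+18-16=38; pred: 9+9-3=15
Step 3: prey: 38+19-28=29; pred: 15+17-6=26
Step 4: prey: 29+14-37=6; pred: 26+22-10=38
Step 5: prey: 6+3-11=0; pred: 38+6-15=29
Step 6: prey: 0+0-0=0; pred: 29+0-11=18
Step 7: prey: 0+0-0=0; pred: 18+0-7=11
Step 8: prey: 0+0-0=0; pred: 11+0-4=7
Step 9: prey: 0+0-0=0; pred: 7+0-2=5
Step 10: prey: 0+0-0=0; pred: 5+0-2=3
Max prey = 38 at step 2

Answer: 38 2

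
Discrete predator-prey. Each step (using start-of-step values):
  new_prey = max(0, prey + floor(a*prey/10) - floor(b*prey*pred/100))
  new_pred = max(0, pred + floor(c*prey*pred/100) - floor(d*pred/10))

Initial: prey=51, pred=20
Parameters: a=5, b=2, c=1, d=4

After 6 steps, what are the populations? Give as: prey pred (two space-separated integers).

Step 1: prey: 51+25-20=56; pred: 20+10-8=22
Step 2: prey: 56+28-24=60; pred: 22+12-8=26
Step 3: prey: 60+30-31=59; pred: 26+15-10=31
Step 4: prey: 59+29-36=52; pred: 31+18-12=37
Step 5: prey: 52+26-38=40; pred: 37+19-14=42
Step 6: prey: 40+20-33=27; pred: 42+16-16=42

Answer: 27 42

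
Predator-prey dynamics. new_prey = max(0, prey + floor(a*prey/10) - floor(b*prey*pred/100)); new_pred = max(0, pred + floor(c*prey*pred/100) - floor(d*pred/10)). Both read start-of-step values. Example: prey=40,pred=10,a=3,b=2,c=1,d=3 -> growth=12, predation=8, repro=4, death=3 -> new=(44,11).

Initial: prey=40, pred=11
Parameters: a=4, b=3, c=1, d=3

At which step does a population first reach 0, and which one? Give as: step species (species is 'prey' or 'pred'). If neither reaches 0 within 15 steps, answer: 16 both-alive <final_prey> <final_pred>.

Answer: 16 both-alive 18 6

Derivation:
Step 1: prey: 40+16-13=43; pred: 11+4-3=12
Step 2: prey: 43+17-15=45; pred: 12+5-3=14
Step 3: prey: 45+18-18=45; pred: 14+6-4=16
Step 4: prey: 45+18-21=42; pred: 16+7-4=19
Step 5: prey: 42+16-23=35; pred: 19+7-5=21
Step 6: prey: 35+14-22=27; pred: 21+7-6=22
Step 7: prey: 27+10-17=20; pred: 22+5-6=21
Step 8: prey: 20+8-12=16; pred: 21+4-6=19
Step 9: prey: 16+6-9=13; pred: 19+3-5=17
Step 10: prey: 13+5-6=12; pred: 17+2-5=14
Step 11: prey: 12+4-5=11; pred: 14+1-4=11
Step 12: prey: 11+4-3=12; pred: 11+1-3=9
Step 13: prey: 12+4-3=13; pred: 9+1-2=8
Step 14: prey: 13+5-3=15; pred: 8+1-2=7
Step 15: prey: 15+6-3=18; pred: 7+1-2=6
No extinction within 15 steps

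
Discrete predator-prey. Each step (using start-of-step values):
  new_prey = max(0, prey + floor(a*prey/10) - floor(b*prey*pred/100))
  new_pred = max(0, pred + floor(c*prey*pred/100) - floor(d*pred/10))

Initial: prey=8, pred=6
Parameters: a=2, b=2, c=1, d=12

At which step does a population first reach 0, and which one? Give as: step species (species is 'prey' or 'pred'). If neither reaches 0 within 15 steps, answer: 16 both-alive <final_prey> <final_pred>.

Answer: 1 pred

Derivation:
Step 1: prey: 8+1-0=9; pred: 6+0-7=0
First extinction: pred at step 1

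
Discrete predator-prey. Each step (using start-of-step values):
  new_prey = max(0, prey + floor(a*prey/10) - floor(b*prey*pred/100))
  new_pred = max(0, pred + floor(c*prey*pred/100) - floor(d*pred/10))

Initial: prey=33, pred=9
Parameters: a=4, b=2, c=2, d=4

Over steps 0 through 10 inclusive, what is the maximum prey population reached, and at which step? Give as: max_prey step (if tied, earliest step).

Step 1: prey: 33+13-5=41; pred: 9+5-3=11
Step 2: prey: 41+16-9=48; pred: 11+9-4=16
Step 3: prey: 48+19-15=52; pred: 16+15-6=25
Step 4: prey: 52+20-26=46; pred: 25+26-10=41
Step 5: prey: 46+18-37=27; pred: 41+37-16=62
Step 6: prey: 27+10-33=4; pred: 62+33-24=71
Step 7: prey: 4+1-5=0; pred: 71+5-28=48
Step 8: prey: 0+0-0=0; pred: 48+0-19=29
Step 9: prey: 0+0-0=0; pred: 29+0-11=18
Step 10: prey: 0+0-0=0; pred: 18+0-7=11
Max prey = 52 at step 3

Answer: 52 3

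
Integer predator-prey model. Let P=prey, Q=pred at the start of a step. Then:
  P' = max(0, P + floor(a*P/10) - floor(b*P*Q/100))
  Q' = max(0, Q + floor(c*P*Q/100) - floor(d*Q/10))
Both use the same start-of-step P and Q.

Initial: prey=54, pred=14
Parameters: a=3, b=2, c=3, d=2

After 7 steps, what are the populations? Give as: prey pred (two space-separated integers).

Answer: 0 64

Derivation:
Step 1: prey: 54+16-15=55; pred: 14+22-2=34
Step 2: prey: 55+16-37=34; pred: 34+56-6=84
Step 3: prey: 34+10-57=0; pred: 84+85-16=153
Step 4: prey: 0+0-0=0; pred: 153+0-30=123
Step 5: prey: 0+0-0=0; pred: 123+0-24=99
Step 6: prey: 0+0-0=0; pred: 99+0-19=80
Step 7: prey: 0+0-0=0; pred: 80+0-16=64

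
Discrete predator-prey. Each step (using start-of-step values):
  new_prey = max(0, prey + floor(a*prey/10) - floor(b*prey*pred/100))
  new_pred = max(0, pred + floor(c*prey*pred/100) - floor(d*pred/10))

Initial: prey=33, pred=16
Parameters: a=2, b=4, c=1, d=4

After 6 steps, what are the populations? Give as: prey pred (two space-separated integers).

Answer: 9 2

Derivation:
Step 1: prey: 33+6-21=18; pred: 16+5-6=15
Step 2: prey: 18+3-10=11; pred: 15+2-6=11
Step 3: prey: 11+2-4=9; pred: 11+1-4=8
Step 4: prey: 9+1-2=8; pred: 8+0-3=5
Step 5: prey: 8+1-1=8; pred: 5+0-2=3
Step 6: prey: 8+1-0=9; pred: 3+0-1=2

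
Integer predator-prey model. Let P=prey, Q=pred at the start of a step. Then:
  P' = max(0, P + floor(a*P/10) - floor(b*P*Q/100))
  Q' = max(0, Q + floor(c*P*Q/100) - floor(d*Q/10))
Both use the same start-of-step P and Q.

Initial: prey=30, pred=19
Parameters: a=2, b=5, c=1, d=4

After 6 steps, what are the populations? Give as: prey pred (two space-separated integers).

Step 1: prey: 30+6-28=8; pred: 19+5-7=17
Step 2: prey: 8+1-6=3; pred: 17+1-6=12
Step 3: prey: 3+0-1=2; pred: 12+0-4=8
Step 4: prey: 2+0-0=2; pred: 8+0-3=5
Step 5: prey: 2+0-0=2; pred: 5+0-2=3
Step 6: prey: 2+0-0=2; pred: 3+0-1=2

Answer: 2 2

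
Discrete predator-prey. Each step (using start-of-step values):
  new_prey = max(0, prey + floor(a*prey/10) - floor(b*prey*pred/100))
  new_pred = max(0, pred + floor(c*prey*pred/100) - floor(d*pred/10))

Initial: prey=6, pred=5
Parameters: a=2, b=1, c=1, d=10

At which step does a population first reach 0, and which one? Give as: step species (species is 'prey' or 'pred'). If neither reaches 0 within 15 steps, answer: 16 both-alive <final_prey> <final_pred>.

Step 1: prey: 6+1-0=7; pred: 5+0-5=0
First extinction: pred at step 1

Answer: 1 pred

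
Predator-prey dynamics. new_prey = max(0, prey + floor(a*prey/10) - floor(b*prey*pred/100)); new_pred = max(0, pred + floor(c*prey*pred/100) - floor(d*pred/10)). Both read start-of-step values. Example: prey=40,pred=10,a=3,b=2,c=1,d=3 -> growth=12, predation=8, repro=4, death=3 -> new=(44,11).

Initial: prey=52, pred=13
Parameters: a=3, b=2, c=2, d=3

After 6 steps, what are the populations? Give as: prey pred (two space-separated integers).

Answer: 0 38

Derivation:
Step 1: prey: 52+15-13=54; pred: 13+13-3=23
Step 2: prey: 54+16-24=46; pred: 23+24-6=41
Step 3: prey: 46+13-37=22; pred: 41+37-12=66
Step 4: prey: 22+6-29=0; pred: 66+29-19=76
Step 5: prey: 0+0-0=0; pred: 76+0-22=54
Step 6: prey: 0+0-0=0; pred: 54+0-16=38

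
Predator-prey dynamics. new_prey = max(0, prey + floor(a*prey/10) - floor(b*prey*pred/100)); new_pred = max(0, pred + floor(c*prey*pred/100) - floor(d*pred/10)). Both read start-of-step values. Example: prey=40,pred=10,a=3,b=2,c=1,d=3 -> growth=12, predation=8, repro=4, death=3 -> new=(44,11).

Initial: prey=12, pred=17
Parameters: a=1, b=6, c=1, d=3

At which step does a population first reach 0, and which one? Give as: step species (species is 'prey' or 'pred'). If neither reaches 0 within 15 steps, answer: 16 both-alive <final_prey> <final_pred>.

Answer: 16 both-alive 1 3

Derivation:
Step 1: prey: 12+1-12=1; pred: 17+2-5=14
Step 2: prey: 1+0-0=1; pred: 14+0-4=10
Step 3: prey: 1+0-0=1; pred: 10+0-3=7
Step 4: prey: 1+0-0=1; pred: 7+0-2=5
Step 5: prey: 1+0-0=1; pred: 5+0-1=4
Step 6: prey: 1+0-0=1; pred: 4+0-1=3
Step 7: prey: 1+0-0=1; pred: 3+0-0=3
Steps 8-15: state stable at prey=1, pred=3 (no change)
No extinction within 15 steps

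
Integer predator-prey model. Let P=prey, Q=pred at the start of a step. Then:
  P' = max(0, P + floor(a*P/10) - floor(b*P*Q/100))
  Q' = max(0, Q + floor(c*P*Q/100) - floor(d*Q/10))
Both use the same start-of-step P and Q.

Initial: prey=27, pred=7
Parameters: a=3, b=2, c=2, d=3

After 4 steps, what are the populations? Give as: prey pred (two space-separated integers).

Step 1: prey: 27+8-3=32; pred: 7+3-2=8
Step 2: prey: 32+9-5=36; pred: 8+5-2=11
Step 3: prey: 36+10-7=39; pred: 11+7-3=15
Step 4: prey: 39+11-11=39; pred: 15+11-4=22

Answer: 39 22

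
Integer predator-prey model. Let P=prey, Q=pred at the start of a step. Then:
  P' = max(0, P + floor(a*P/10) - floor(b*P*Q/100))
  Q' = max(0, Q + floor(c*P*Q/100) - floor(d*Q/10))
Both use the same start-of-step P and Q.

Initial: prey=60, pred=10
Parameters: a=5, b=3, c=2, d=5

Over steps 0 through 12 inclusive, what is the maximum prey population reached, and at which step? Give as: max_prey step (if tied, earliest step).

Step 1: prey: 60+30-18=72; pred: 10+12-5=17
Step 2: prey: 72+36-36=72; pred: 17+24-8=33
Step 3: prey: 72+36-71=37; pred: 33+47-16=64
Step 4: prey: 37+18-71=0; pred: 64+47-32=79
Step 5: prey: 0+0-0=0; pred: 79+0-39=40
Step 6: prey: 0+0-0=0; pred: 40+0-20=20
Step 7: prey: 0+0-0=0; pred: 20+0-10=10
Step 8: prey: 0+0-0=0; pred: 10+0-5=5
Step 9: prey: 0+0-0=0; pred: 5+0-2=3
Step 10: prey: 0+0-0=0; pred: 3+0-1=2
Step 11: prey: 0+0-0=0; pred: 2+0-1=1
Step 12: prey: 0+0-0=0; pred: 1+0-0=1
Max prey = 72 at step 1

Answer: 72 1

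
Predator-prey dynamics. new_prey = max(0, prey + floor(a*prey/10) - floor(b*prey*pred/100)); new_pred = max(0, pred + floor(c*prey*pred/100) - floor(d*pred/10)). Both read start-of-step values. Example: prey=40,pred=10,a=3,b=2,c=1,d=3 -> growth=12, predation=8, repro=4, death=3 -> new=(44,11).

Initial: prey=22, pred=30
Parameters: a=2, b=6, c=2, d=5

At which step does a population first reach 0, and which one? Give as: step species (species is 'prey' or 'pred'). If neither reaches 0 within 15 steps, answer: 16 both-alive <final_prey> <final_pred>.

Step 1: prey: 22+4-39=0; pred: 30+13-15=28
First extinction: prey at step 1

Answer: 1 prey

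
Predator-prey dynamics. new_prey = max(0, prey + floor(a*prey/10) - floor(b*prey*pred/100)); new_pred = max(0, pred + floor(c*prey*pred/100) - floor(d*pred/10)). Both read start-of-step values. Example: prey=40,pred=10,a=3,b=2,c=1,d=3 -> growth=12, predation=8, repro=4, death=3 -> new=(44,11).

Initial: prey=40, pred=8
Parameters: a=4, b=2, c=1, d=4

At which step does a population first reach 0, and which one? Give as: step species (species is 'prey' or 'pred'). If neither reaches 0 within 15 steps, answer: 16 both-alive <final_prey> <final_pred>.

Step 1: prey: 40+16-6=50; pred: 8+3-3=8
Step 2: prey: 50+20-8=62; pred: 8+4-3=9
Step 3: prey: 62+24-11=75; pred: 9+5-3=11
Step 4: prey: 75+30-16=89; pred: 11+8-4=15
Step 5: prey: 89+35-26=98; pred: 15+13-6=22
Step 6: prey: 98+39-43=94; pred: 22+21-8=35
Step 7: prey: 94+37-65=66; pred: 35+32-14=53
Step 8: prey: 66+26-69=23; pred: 53+34-21=66
Step 9: prey: 23+9-30=2; pred: 66+15-26=55
Step 10: prey: 2+0-2=0; pred: 55+1-22=34
First extinction: prey at step 10

Answer: 10 prey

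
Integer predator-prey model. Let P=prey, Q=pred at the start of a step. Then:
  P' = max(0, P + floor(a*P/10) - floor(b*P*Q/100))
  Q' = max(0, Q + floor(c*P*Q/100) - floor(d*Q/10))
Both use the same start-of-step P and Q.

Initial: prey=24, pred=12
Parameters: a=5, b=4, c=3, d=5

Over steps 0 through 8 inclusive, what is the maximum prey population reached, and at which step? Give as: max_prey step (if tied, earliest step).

Answer: 25 1

Derivation:
Step 1: prey: 24+12-11=25; pred: 12+8-6=14
Step 2: prey: 25+12-14=23; pred: 14+10-7=17
Step 3: prey: 23+11-15=19; pred: 17+11-8=20
Step 4: prey: 19+9-15=13; pred: 20+11-10=21
Step 5: prey: 13+6-10=9; pred: 21+8-10=19
Step 6: prey: 9+4-6=7; pred: 19+5-9=15
Step 7: prey: 7+3-4=6; pred: 15+3-7=11
Step 8: prey: 6+3-2=7; pred: 11+1-5=7
Max prey = 25 at step 1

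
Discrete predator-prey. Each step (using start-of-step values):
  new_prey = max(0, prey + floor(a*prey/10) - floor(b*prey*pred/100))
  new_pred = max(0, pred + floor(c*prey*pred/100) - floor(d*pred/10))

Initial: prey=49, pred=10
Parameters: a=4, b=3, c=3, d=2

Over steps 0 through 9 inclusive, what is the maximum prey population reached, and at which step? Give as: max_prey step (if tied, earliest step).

Answer: 54 1

Derivation:
Step 1: prey: 49+19-14=54; pred: 10+14-2=22
Step 2: prey: 54+21-35=40; pred: 22+35-4=53
Step 3: prey: 40+16-63=0; pred: 53+63-10=106
Step 4: prey: 0+0-0=0; pred: 106+0-21=85
Step 5: prey: 0+0-0=0; pred: 85+0-17=68
Step 6: prey: 0+0-0=0; pred: 68+0-13=55
Step 7: prey: 0+0-0=0; pred: 55+0-11=44
Step 8: prey: 0+0-0=0; pred: 44+0-8=36
Step 9: prey: 0+0-0=0; pred: 36+0-7=29
Max prey = 54 at step 1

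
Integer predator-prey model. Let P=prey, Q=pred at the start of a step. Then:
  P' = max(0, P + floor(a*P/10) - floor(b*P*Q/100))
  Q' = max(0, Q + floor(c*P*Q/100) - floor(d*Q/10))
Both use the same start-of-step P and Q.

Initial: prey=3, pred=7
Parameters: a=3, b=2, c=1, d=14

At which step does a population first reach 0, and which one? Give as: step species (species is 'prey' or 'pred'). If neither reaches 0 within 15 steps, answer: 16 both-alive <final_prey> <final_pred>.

Step 1: prey: 3+0-0=3; pred: 7+0-9=0
First extinction: pred at step 1

Answer: 1 pred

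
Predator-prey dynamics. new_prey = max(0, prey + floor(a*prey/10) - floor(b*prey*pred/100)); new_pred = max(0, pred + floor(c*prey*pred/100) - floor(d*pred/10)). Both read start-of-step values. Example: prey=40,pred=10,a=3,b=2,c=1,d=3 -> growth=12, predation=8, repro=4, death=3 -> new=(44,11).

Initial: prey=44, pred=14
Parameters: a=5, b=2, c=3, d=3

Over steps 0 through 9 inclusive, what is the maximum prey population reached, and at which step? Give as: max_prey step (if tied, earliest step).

Step 1: prey: 44+22-12=54; pred: 14+18-4=28
Step 2: prey: 54+27-30=51; pred: 28+45-8=65
Step 3: prey: 51+25-66=10; pred: 65+99-19=145
Step 4: prey: 10+5-29=0; pred: 145+43-43=145
Step 5: prey: 0+0-0=0; pred: 145+0-43=102
Step 6: prey: 0+0-0=0; pred: 102+0-30=72
Step 7: prey: 0+0-0=0; pred: 72+0-21=51
Step 8: prey: 0+0-0=0; pred: 51+0-15=36
Step 9: prey: 0+0-0=0; pred: 36+0-10=26
Max prey = 54 at step 1

Answer: 54 1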